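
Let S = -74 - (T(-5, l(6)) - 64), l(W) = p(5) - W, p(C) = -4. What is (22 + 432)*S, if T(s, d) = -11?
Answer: 454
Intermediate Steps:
l(W) = -4 - W
S = 1 (S = -74 - (-11 - 64) = -74 - 1*(-75) = -74 + 75 = 1)
(22 + 432)*S = (22 + 432)*1 = 454*1 = 454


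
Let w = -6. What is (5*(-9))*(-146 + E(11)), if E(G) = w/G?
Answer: 72540/11 ≈ 6594.5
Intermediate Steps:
E(G) = -6/G
(5*(-9))*(-146 + E(11)) = (5*(-9))*(-146 - 6/11) = -45*(-146 - 6*1/11) = -45*(-146 - 6/11) = -45*(-1612/11) = 72540/11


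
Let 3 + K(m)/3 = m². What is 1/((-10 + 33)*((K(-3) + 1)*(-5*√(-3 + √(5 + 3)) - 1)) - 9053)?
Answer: -1/(9490 + 2185*√(-3 + 2*√2)) ≈ -0.00010442 + 9.9589e-6*I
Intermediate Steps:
K(m) = -9 + 3*m²
1/((-10 + 33)*((K(-3) + 1)*(-5*√(-3 + √(5 + 3)) - 1)) - 9053) = 1/((-10 + 33)*(((-9 + 3*(-3)²) + 1)*(-5*√(-3 + √(5 + 3)) - 1)) - 9053) = 1/(23*(((-9 + 3*9) + 1)*(-5*√(-3 + √8) - 1)) - 9053) = 1/(23*(((-9 + 27) + 1)*(-5*√(-3 + 2*√2) - 1)) - 9053) = 1/(23*((18 + 1)*(-1 - 5*√(-3 + 2*√2))) - 9053) = 1/(23*(19*(-1 - 5*√(-3 + 2*√2))) - 9053) = 1/(23*(-19 - 95*√(-3 + 2*√2)) - 9053) = 1/((-437 - 2185*√(-3 + 2*√2)) - 9053) = 1/(-9490 - 2185*√(-3 + 2*√2))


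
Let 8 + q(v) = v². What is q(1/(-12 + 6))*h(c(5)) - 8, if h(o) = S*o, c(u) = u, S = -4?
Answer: 1363/9 ≈ 151.44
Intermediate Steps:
h(o) = -4*o
q(v) = -8 + v²
q(1/(-12 + 6))*h(c(5)) - 8 = (-8 + (1/(-12 + 6))²)*(-4*5) - 8 = (-8 + (1/(-6))²)*(-20) - 8 = (-8 + (-⅙)²)*(-20) - 8 = (-8 + 1/36)*(-20) - 8 = -287/36*(-20) - 8 = 1435/9 - 8 = 1363/9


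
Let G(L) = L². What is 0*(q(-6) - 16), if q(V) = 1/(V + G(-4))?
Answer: 0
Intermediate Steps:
q(V) = 1/(16 + V) (q(V) = 1/(V + (-4)²) = 1/(V + 16) = 1/(16 + V))
0*(q(-6) - 16) = 0*(1/(16 - 6) - 16) = 0*(1/10 - 16) = 0*(⅒ - 16) = 0*(-159/10) = 0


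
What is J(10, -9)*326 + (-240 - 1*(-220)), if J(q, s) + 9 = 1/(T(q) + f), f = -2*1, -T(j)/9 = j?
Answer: -136047/46 ≈ -2957.5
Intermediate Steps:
T(j) = -9*j
f = -2
J(q, s) = -9 + 1/(-2 - 9*q) (J(q, s) = -9 + 1/(-9*q - 2) = -9 + 1/(-2 - 9*q))
J(10, -9)*326 + (-240 - 1*(-220)) = ((-19 - 81*10)/(2 + 9*10))*326 + (-240 - 1*(-220)) = ((-19 - 810)/(2 + 90))*326 + (-240 + 220) = (-829/92)*326 - 20 = ((1/92)*(-829))*326 - 20 = -829/92*326 - 20 = -135127/46 - 20 = -136047/46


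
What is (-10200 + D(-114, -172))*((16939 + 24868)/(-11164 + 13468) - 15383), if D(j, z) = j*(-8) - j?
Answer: 54127555625/384 ≈ 1.4096e+8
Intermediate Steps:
D(j, z) = -9*j (D(j, z) = -8*j - j = -9*j)
(-10200 + D(-114, -172))*((16939 + 24868)/(-11164 + 13468) - 15383) = (-10200 - 9*(-114))*((16939 + 24868)/(-11164 + 13468) - 15383) = (-10200 + 1026)*(41807/2304 - 15383) = -9174*(41807*(1/2304) - 15383) = -9174*(41807/2304 - 15383) = -9174*(-35400625/2304) = 54127555625/384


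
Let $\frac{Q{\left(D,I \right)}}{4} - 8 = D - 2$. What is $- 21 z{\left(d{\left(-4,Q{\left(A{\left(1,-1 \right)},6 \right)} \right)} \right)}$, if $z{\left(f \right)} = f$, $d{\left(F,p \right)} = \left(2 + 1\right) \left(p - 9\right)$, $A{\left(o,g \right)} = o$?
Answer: $-1197$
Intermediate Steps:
$Q{\left(D,I \right)} = 24 + 4 D$ ($Q{\left(D,I \right)} = 32 + 4 \left(D - 2\right) = 32 + 4 \left(-2 + D\right) = 32 + \left(-8 + 4 D\right) = 24 + 4 D$)
$d{\left(F,p \right)} = -27 + 3 p$ ($d{\left(F,p \right)} = 3 \left(p - 9\right) = 3 \left(-9 + p\right) = -27 + 3 p$)
$- 21 z{\left(d{\left(-4,Q{\left(A{\left(1,-1 \right)},6 \right)} \right)} \right)} = - 21 \left(-27 + 3 \left(24 + 4 \cdot 1\right)\right) = - 21 \left(-27 + 3 \left(24 + 4\right)\right) = - 21 \left(-27 + 3 \cdot 28\right) = - 21 \left(-27 + 84\right) = \left(-21\right) 57 = -1197$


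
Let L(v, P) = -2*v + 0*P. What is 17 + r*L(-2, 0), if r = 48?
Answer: 209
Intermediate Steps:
L(v, P) = -2*v (L(v, P) = -2*v + 0 = -2*v)
17 + r*L(-2, 0) = 17 + 48*(-2*(-2)) = 17 + 48*4 = 17 + 192 = 209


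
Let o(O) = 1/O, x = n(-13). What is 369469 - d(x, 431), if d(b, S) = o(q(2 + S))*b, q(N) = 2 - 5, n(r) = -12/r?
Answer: 4803101/13 ≈ 3.6947e+5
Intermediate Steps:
x = 12/13 (x = -12/(-13) = -12*(-1/13) = 12/13 ≈ 0.92308)
q(N) = -3
d(b, S) = -b/3 (d(b, S) = b/(-3) = -b/3)
369469 - d(x, 431) = 369469 - (-1)*12/(3*13) = 369469 - 1*(-4/13) = 369469 + 4/13 = 4803101/13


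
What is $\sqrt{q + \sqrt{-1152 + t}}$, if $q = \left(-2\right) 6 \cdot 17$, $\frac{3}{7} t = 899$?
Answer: $\frac{\sqrt{-1836 + 3 \sqrt{8511}}}{3} \approx 13.162 i$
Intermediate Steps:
$t = \frac{6293}{3}$ ($t = \frac{7}{3} \cdot 899 = \frac{6293}{3} \approx 2097.7$)
$q = -204$ ($q = \left(-12\right) 17 = -204$)
$\sqrt{q + \sqrt{-1152 + t}} = \sqrt{-204 + \sqrt{-1152 + \frac{6293}{3}}} = \sqrt{-204 + \sqrt{\frac{2837}{3}}} = \sqrt{-204 + \frac{\sqrt{8511}}{3}}$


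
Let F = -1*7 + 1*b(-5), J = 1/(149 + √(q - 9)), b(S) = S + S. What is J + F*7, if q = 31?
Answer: -2639152/22179 - √22/22179 ≈ -118.99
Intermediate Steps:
b(S) = 2*S
J = 1/(149 + √22) (J = 1/(149 + √(31 - 9)) = 1/(149 + √22) ≈ 0.0065066)
F = -17 (F = -1*7 + 1*(2*(-5)) = -7 + 1*(-10) = -7 - 10 = -17)
J + F*7 = (149/22179 - √22/22179) - 17*7 = (149/22179 - √22/22179) - 119 = -2639152/22179 - √22/22179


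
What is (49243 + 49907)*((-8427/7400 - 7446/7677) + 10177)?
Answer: 127360056673327/126244 ≈ 1.0088e+9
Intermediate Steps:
(49243 + 49907)*((-8427/7400 - 7446/7677) + 10177) = 99150*((-8427*1/7400 - 7446*1/7677) + 10177) = 99150*((-8427/7400 - 2482/2559) + 10177) = 99150*(-39931493/18936600 + 10177) = 99150*(192677846707/18936600) = 127360056673327/126244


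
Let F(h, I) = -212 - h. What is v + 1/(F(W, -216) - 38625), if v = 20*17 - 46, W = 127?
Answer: 11455415/38964 ≈ 294.00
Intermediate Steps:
v = 294 (v = 340 - 46 = 294)
v + 1/(F(W, -216) - 38625) = 294 + 1/((-212 - 1*127) - 38625) = 294 + 1/((-212 - 127) - 38625) = 294 + 1/(-339 - 38625) = 294 + 1/(-38964) = 294 - 1/38964 = 11455415/38964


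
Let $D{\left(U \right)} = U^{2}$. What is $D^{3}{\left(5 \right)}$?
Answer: $15625$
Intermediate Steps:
$D^{3}{\left(5 \right)} = \left(5^{2}\right)^{3} = 25^{3} = 15625$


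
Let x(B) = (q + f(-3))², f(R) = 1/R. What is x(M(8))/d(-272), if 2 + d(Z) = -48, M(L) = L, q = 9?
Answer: -338/225 ≈ -1.5022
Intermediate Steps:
d(Z) = -50 (d(Z) = -2 - 48 = -50)
x(B) = 676/9 (x(B) = (9 + 1/(-3))² = (9 - ⅓)² = (26/3)² = 676/9)
x(M(8))/d(-272) = (676/9)/(-50) = (676/9)*(-1/50) = -338/225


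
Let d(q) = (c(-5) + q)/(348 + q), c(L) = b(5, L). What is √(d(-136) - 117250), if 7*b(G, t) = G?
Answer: I*√64553980337/742 ≈ 342.42*I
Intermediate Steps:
b(G, t) = G/7
c(L) = 5/7 (c(L) = (⅐)*5 = 5/7)
d(q) = (5/7 + q)/(348 + q)
√(d(-136) - 117250) = √((5/7 - 136)/(348 - 136) - 117250) = √(-947/7/212 - 117250) = √((1/212)*(-947/7) - 117250) = √(-947/1484 - 117250) = √(-173999947/1484) = I*√64553980337/742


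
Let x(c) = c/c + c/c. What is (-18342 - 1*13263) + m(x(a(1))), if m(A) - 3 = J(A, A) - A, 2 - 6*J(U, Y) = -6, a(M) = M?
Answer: -94808/3 ≈ -31603.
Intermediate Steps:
x(c) = 2 (x(c) = 1 + 1 = 2)
J(U, Y) = 4/3 (J(U, Y) = ⅓ - ⅙*(-6) = ⅓ + 1 = 4/3)
m(A) = 13/3 - A (m(A) = 3 + (4/3 - A) = 13/3 - A)
(-18342 - 1*13263) + m(x(a(1))) = (-18342 - 1*13263) + (13/3 - 1*2) = (-18342 - 13263) + (13/3 - 2) = -31605 + 7/3 = -94808/3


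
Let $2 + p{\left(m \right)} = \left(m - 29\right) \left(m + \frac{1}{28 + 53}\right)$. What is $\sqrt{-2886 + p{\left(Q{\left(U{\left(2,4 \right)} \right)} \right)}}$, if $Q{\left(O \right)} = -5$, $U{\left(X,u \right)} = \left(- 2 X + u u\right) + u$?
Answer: $\frac{4 i \sqrt{13762}}{9} \approx 52.138 i$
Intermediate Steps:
$U{\left(X,u \right)} = u + u^{2} - 2 X$ ($U{\left(X,u \right)} = \left(- 2 X + u^{2}\right) + u = \left(u^{2} - 2 X\right) + u = u + u^{2} - 2 X$)
$p{\left(m \right)} = -2 + \left(-29 + m\right) \left(\frac{1}{81} + m\right)$ ($p{\left(m \right)} = -2 + \left(m - 29\right) \left(m + \frac{1}{28 + 53}\right) = -2 + \left(-29 + m\right) \left(m + \frac{1}{81}\right) = -2 + \left(-29 + m\right) \left(\frac{1}{81} + m\right)$)
$\sqrt{-2886 + p{\left(Q{\left(U{\left(2,4 \right)} \right)} \right)}} = \sqrt{-2886 - \left(- \frac{11549}{81} - 25\right)} = \sqrt{-2886 + \left(- \frac{191}{81} + 25 + \frac{11740}{81}\right)} = \sqrt{-2886 + \frac{13574}{81}} = \sqrt{- \frac{220192}{81}} = \frac{4 i \sqrt{13762}}{9}$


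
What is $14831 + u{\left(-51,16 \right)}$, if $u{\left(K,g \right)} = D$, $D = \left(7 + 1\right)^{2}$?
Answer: $14895$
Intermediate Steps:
$D = 64$ ($D = 8^{2} = 64$)
$u{\left(K,g \right)} = 64$
$14831 + u{\left(-51,16 \right)} = 14831 + 64 = 14895$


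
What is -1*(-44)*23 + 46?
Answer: 1058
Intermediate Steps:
-1*(-44)*23 + 46 = 44*23 + 46 = 1012 + 46 = 1058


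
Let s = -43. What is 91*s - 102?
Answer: -4015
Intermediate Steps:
91*s - 102 = 91*(-43) - 102 = -3913 - 102 = -4015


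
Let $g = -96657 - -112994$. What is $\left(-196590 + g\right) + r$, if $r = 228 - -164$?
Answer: $-179861$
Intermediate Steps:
$r = 392$ ($r = 228 + 164 = 392$)
$g = 16337$ ($g = -96657 + 112994 = 16337$)
$\left(-196590 + g\right) + r = \left(-196590 + 16337\right) + 392 = -180253 + 392 = -179861$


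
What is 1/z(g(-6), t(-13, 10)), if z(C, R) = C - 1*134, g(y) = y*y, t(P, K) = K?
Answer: -1/98 ≈ -0.010204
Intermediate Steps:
g(y) = y²
z(C, R) = -134 + C (z(C, R) = C - 134 = -134 + C)
1/z(g(-6), t(-13, 10)) = 1/(-134 + (-6)²) = 1/(-134 + 36) = 1/(-98) = -1/98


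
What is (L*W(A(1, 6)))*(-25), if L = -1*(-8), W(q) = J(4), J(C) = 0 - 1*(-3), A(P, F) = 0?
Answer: -600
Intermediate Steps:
J(C) = 3 (J(C) = 0 + 3 = 3)
W(q) = 3
L = 8
(L*W(A(1, 6)))*(-25) = (8*3)*(-25) = 24*(-25) = -600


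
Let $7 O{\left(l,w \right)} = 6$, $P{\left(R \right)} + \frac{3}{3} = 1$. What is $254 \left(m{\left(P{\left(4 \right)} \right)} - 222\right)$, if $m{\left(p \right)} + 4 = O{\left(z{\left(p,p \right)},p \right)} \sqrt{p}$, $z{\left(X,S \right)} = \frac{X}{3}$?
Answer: $-57404$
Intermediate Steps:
$P{\left(R \right)} = 0$ ($P{\left(R \right)} = -1 + 1 = 0$)
$z{\left(X,S \right)} = \frac{X}{3}$ ($z{\left(X,S \right)} = X \frac{1}{3} = \frac{X}{3}$)
$O{\left(l,w \right)} = \frac{6}{7}$ ($O{\left(l,w \right)} = \frac{1}{7} \cdot 6 = \frac{6}{7}$)
$m{\left(p \right)} = -4 + \frac{6 \sqrt{p}}{7}$
$254 \left(m{\left(P{\left(4 \right)} \right)} - 222\right) = 254 \left(\left(-4 + \frac{6 \sqrt{0}}{7}\right) - 222\right) = 254 \left(\left(-4 + \frac{6}{7} \cdot 0\right) - 222\right) = 254 \left(\left(-4 + 0\right) - 222\right) = 254 \left(-4 - 222\right) = 254 \left(-226\right) = -57404$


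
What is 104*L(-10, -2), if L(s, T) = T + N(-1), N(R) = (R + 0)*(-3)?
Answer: 104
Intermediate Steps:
N(R) = -3*R (N(R) = R*(-3) = -3*R)
L(s, T) = 3 + T (L(s, T) = T - 3*(-1) = T + 3 = 3 + T)
104*L(-10, -2) = 104*(3 - 2) = 104*1 = 104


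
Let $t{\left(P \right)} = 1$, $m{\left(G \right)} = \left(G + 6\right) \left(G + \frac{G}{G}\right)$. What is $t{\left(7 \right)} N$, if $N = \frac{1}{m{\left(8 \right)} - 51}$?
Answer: $\frac{1}{75} \approx 0.013333$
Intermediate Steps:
$m{\left(G \right)} = \left(1 + G\right) \left(6 + G\right)$ ($m{\left(G \right)} = \left(6 + G\right) \left(G + 1\right) = \left(6 + G\right) \left(1 + G\right) = \left(1 + G\right) \left(6 + G\right)$)
$N = \frac{1}{75}$ ($N = \frac{1}{\left(6 + 8^{2} + 7 \cdot 8\right) - 51} = \frac{1}{\left(6 + 64 + 56\right) - 51} = \frac{1}{126 - 51} = \frac{1}{75} \approx 0.013333$)
$t{\left(7 \right)} N = 1 \cdot \frac{1}{75} = \frac{1}{75}$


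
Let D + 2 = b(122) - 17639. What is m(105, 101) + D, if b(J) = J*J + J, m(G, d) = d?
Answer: -2534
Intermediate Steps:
b(J) = J + J**2 (b(J) = J**2 + J = J + J**2)
D = -2635 (D = -2 + (122*(1 + 122) - 17639) = -2 + (122*123 - 17639) = -2 + (15006 - 17639) = -2 - 2633 = -2635)
m(105, 101) + D = 101 - 2635 = -2534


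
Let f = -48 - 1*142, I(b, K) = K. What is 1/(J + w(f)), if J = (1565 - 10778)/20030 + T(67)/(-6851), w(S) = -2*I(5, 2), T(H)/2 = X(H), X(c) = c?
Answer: -137225530/614704403 ≈ -0.22324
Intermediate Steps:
f = -190 (f = -48 - 142 = -190)
T(H) = 2*H
w(S) = -4 (w(S) = -2*2 = -4)
J = -65802283/137225530 (J = (1565 - 10778)/20030 + (2*67)/(-6851) = -9213*1/20030 + 134*(-1/6851) = -9213/20030 - 134/6851 = -65802283/137225530 ≈ -0.47952)
1/(J + w(f)) = 1/(-65802283/137225530 - 4) = 1/(-614704403/137225530) = -137225530/614704403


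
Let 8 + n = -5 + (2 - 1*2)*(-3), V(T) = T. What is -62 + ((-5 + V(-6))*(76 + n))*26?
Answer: -18080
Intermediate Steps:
n = -13 (n = -8 + (-5 + (2 - 1*2)*(-3)) = -8 + (-5 + (2 - 2)*(-3)) = -8 + (-5 + 0*(-3)) = -8 + (-5 + 0) = -8 - 5 = -13)
-62 + ((-5 + V(-6))*(76 + n))*26 = -62 + ((-5 - 6)*(76 - 13))*26 = -62 - 11*63*26 = -62 - 693*26 = -62 - 18018 = -18080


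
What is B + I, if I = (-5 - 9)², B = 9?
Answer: 205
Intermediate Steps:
I = 196 (I = (-14)² = 196)
B + I = 9 + 196 = 205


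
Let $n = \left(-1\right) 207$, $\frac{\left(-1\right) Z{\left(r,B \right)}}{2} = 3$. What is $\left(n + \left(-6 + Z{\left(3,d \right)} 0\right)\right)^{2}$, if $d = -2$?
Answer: $45369$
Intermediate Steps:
$Z{\left(r,B \right)} = -6$ ($Z{\left(r,B \right)} = \left(-2\right) 3 = -6$)
$n = -207$
$\left(n + \left(-6 + Z{\left(3,d \right)} 0\right)\right)^{2} = \left(-207 - 6\right)^{2} = \left(-213\right)^{2} = 45369$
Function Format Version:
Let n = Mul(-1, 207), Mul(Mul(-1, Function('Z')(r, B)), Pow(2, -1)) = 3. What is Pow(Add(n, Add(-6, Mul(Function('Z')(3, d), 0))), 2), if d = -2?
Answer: 45369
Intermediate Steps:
Function('Z')(r, B) = -6 (Function('Z')(r, B) = Mul(-2, 3) = -6)
n = -207
Pow(Add(n, Add(-6, Mul(Function('Z')(3, d), 0))), 2) = Pow(Add(-207, Add(-6, Mul(-6, 0))), 2) = Pow(Add(-207, Add(-6, 0)), 2) = Pow(Add(-207, -6), 2) = Pow(-213, 2) = 45369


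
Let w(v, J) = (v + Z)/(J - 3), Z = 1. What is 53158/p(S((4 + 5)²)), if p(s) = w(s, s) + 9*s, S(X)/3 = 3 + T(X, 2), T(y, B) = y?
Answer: 13236342/564985 ≈ 23.428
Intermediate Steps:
w(v, J) = (1 + v)/(-3 + J) (w(v, J) = (v + 1)/(J - 3) = (1 + v)/(-3 + J))
S(X) = 9 + 3*X (S(X) = 3*(3 + X) = 9 + 3*X)
p(s) = 9*s + (1 + s)/(-3 + s) (p(s) = (1 + s)/(-3 + s) + 9*s = 9*s + (1 + s)/(-3 + s))
53158/p(S((4 + 5)²)) = 53158/(((1 + (9 + 3*(4 + 5)²) + 9*(9 + 3*(4 + 5)²)*(-3 + (9 + 3*(4 + 5)²)))/(-3 + (9 + 3*(4 + 5)²)))) = 53158/(((1 + (9 + 3*9²) + 9*(9 + 3*9²)*(-3 + (9 + 3*9²)))/(-3 + (9 + 3*9²)))) = 53158/(((1 + (9 + 3*81) + 9*(9 + 3*81)*(-3 + (9 + 3*81)))/(-3 + (9 + 3*81)))) = 53158/(((1 + (9 + 243) + 9*(9 + 243)*(-3 + (9 + 243)))/(-3 + (9 + 243)))) = 53158/(((1 + 252 + 9*252*(-3 + 252))/(-3 + 252))) = 53158/(((1 + 252 + 9*252*249)/249)) = 53158/(((1 + 252 + 564732)/249)) = 53158/(((1/249)*564985)) = 53158/(564985/249) = 53158*(249/564985) = 13236342/564985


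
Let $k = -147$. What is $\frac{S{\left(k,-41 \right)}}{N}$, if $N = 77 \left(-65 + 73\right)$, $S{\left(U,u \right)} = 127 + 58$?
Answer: $\frac{185}{616} \approx 0.30032$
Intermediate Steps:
$S{\left(U,u \right)} = 185$
$N = 616$ ($N = 77 \cdot 8 = 616$)
$\frac{S{\left(k,-41 \right)}}{N} = \frac{185}{616}$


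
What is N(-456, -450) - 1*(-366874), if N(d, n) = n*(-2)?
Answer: 367774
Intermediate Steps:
N(d, n) = -2*n
N(-456, -450) - 1*(-366874) = -2*(-450) - 1*(-366874) = 900 + 366874 = 367774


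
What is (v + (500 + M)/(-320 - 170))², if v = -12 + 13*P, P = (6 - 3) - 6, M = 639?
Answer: 682724641/240100 ≈ 2843.5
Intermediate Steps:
P = -3 (P = 3 - 6 = -3)
v = -51 (v = -12 + 13*(-3) = -12 - 39 = -51)
(v + (500 + M)/(-320 - 170))² = (-51 + (500 + 639)/(-320 - 170))² = (-51 + 1139/(-490))² = (-51 + 1139*(-1/490))² = (-51 - 1139/490)² = (-26129/490)² = 682724641/240100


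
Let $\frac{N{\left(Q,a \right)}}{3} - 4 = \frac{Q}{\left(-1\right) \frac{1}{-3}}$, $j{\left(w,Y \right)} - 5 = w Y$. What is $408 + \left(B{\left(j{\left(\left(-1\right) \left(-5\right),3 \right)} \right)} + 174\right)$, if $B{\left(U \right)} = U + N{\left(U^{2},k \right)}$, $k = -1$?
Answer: $4214$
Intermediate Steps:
$j{\left(w,Y \right)} = 5 + Y w$ ($j{\left(w,Y \right)} = 5 + w Y = 5 + Y w$)
$N{\left(Q,a \right)} = 12 + 9 Q$ ($N{\left(Q,a \right)} = 12 + 3 \frac{Q}{\left(-1\right) \frac{1}{-3}} = 12 + 3 \frac{Q}{\left(-1\right) \left(- \frac{1}{3}\right)} = 12 + 3 Q \frac{1}{\frac{1}{3}} = 12 + 3 Q 3 = 12 + 3 \cdot 3 Q = 12 + 9 Q$)
$B{\left(U \right)} = 12 + U + 9 U^{2}$ ($B{\left(U \right)} = U + \left(12 + 9 U^{2}\right) = 12 + U + 9 U^{2}$)
$408 + \left(B{\left(j{\left(\left(-1\right) \left(-5\right),3 \right)} \right)} + 174\right) = 408 + \left(\left(12 + \left(5 + 3 \left(\left(-1\right) \left(-5\right)\right)\right) + 9 \left(5 + 3 \left(\left(-1\right) \left(-5\right)\right)\right)^{2}\right) + 174\right) = 408 + \left(\left(12 + \left(5 + 3 \cdot 5\right) + 9 \left(5 + 3 \cdot 5\right)^{2}\right) + 174\right) = 408 + \left(\left(12 + \left(5 + 15\right) + 9 \left(5 + 15\right)^{2}\right) + 174\right) = 408 + \left(\left(12 + 20 + 9 \cdot 20^{2}\right) + 174\right) = 408 + \left(\left(12 + 20 + 9 \cdot 400\right) + 174\right) = 408 + \left(\left(12 + 20 + 3600\right) + 174\right) = 408 + \left(3632 + 174\right) = 408 + 3806 = 4214$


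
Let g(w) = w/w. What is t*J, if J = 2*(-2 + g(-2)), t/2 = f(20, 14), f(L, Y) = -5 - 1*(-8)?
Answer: -12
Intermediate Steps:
f(L, Y) = 3 (f(L, Y) = -5 + 8 = 3)
g(w) = 1
t = 6 (t = 2*3 = 6)
J = -2 (J = 2*(-2 + 1) = 2*(-1) = -2)
t*J = 6*(-2) = -12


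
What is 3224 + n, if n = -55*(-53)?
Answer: 6139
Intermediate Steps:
n = 2915
3224 + n = 3224 + 2915 = 6139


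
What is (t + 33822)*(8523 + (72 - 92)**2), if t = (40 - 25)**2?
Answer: 303801381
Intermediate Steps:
t = 225 (t = 15**2 = 225)
(t + 33822)*(8523 + (72 - 92)**2) = (225 + 33822)*(8523 + (72 - 92)**2) = 34047*(8523 + (-20)**2) = 34047*(8523 + 400) = 34047*8923 = 303801381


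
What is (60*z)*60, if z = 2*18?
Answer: 129600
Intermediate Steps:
z = 36
(60*z)*60 = (60*36)*60 = 2160*60 = 129600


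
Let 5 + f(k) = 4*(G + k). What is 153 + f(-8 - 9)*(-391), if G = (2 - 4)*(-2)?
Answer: 22440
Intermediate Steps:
G = 4 (G = -2*(-2) = 4)
f(k) = 11 + 4*k (f(k) = -5 + 4*(4 + k) = -5 + (16 + 4*k) = 11 + 4*k)
153 + f(-8 - 9)*(-391) = 153 + (11 + 4*(-8 - 9))*(-391) = 153 + (11 + 4*(-17))*(-391) = 153 + (11 - 68)*(-391) = 153 - 57*(-391) = 153 + 22287 = 22440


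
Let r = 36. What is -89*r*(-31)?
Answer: 99324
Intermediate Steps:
-89*r*(-31) = -89*36*(-31) = -3204*(-31) = 99324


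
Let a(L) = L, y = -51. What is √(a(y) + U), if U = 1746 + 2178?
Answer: √3873 ≈ 62.233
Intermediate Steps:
U = 3924
√(a(y) + U) = √(-51 + 3924) = √3873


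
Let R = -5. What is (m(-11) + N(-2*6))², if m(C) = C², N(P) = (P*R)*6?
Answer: 231361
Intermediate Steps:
N(P) = -30*P (N(P) = (P*(-5))*6 = -5*P*6 = -30*P)
(m(-11) + N(-2*6))² = ((-11)² - (-60)*6)² = (121 - 30*(-12))² = (121 + 360)² = 481² = 231361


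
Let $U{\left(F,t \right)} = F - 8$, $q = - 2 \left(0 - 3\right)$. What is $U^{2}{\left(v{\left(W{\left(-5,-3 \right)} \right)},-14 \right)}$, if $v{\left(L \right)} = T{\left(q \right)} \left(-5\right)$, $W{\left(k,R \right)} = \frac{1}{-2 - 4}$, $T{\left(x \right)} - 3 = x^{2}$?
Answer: $41209$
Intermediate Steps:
$q = 6$ ($q = \left(-2\right) \left(-3\right) = 6$)
$T{\left(x \right)} = 3 + x^{2}$
$W{\left(k,R \right)} = - \frac{1}{6}$ ($W{\left(k,R \right)} = \frac{1}{-6} = - \frac{1}{6}$)
$v{\left(L \right)} = -195$ ($v{\left(L \right)} = \left(3 + 6^{2}\right) \left(-5\right) = \left(3 + 36\right) \left(-5\right) = 39 \left(-5\right) = -195$)
$U{\left(F,t \right)} = -8 + F$
$U^{2}{\left(v{\left(W{\left(-5,-3 \right)} \right)},-14 \right)} = \left(-8 - 195\right)^{2} = \left(-203\right)^{2} = 41209$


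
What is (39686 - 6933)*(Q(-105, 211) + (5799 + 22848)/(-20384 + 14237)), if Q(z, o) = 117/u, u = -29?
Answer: -5640656154/19807 ≈ -2.8478e+5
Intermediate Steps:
Q(z, o) = -117/29 (Q(z, o) = 117/(-29) = 117*(-1/29) = -117/29)
(39686 - 6933)*(Q(-105, 211) + (5799 + 22848)/(-20384 + 14237)) = (39686 - 6933)*(-117/29 + (5799 + 22848)/(-20384 + 14237)) = 32753*(-117/29 + 28647/(-6147)) = 32753*(-117/29 + 28647*(-1/6147)) = 32753*(-117/29 - 3183/683) = 32753*(-172218/19807) = -5640656154/19807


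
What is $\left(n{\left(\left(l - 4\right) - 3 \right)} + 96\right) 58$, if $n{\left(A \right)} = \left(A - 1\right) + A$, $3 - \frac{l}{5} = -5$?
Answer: $9338$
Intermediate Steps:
$l = 40$ ($l = 15 - -25 = 15 + 25 = 40$)
$n{\left(A \right)} = -1 + 2 A$ ($n{\left(A \right)} = \left(-1 + A\right) + A = -1 + 2 A$)
$\left(n{\left(\left(l - 4\right) - 3 \right)} + 96\right) 58 = \left(\left(-1 + 2 \left(\left(40 - 4\right) - 3\right)\right) + 96\right) 58 = \left(\left(-1 + 2 \left(36 - 3\right)\right) + 96\right) 58 = \left(\left(-1 + 2 \cdot 33\right) + 96\right) 58 = \left(\left(-1 + 66\right) + 96\right) 58 = \left(65 + 96\right) 58 = 161 \cdot 58 = 9338$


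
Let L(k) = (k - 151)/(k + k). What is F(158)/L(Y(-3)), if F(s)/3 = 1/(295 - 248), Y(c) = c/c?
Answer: -1/1175 ≈ -0.00085106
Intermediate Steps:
Y(c) = 1
L(k) = (-151 + k)/(2*k) (L(k) = (-151 + k)/((2*k)) = (-151 + k)*(1/(2*k)) = (-151 + k)/(2*k))
F(s) = 3/47 (F(s) = 3/(295 - 248) = 3/47)
F(158)/L(Y(-3)) = 3/(47*(((½)*(-151 + 1)/1))) = 3/(47*(((½)*1*(-150)))) = (3/47)/(-75) = (3/47)*(-1/75) = -1/1175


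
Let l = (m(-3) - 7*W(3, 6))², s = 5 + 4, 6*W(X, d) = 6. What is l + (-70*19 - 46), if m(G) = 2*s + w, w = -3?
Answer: -1312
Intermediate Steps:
W(X, d) = 1 (W(X, d) = (⅙)*6 = 1)
s = 9
m(G) = 15 (m(G) = 2*9 - 3 = 18 - 3 = 15)
l = 64 (l = (15 - 7*1)² = (15 - 7)² = 8² = 64)
l + (-70*19 - 46) = 64 + (-70*19 - 46) = 64 + (-1330 - 46) = 64 - 1376 = -1312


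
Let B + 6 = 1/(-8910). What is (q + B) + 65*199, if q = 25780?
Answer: 344897189/8910 ≈ 38709.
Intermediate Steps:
B = -53461/8910 (B = -6 + 1/(-8910) = -6 - 1/8910 = -53461/8910 ≈ -6.0001)
(q + B) + 65*199 = (25780 - 53461/8910) + 65*199 = 229646339/8910 + 12935 = 344897189/8910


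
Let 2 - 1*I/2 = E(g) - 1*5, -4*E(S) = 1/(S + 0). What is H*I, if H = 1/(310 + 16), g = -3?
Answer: 83/1956 ≈ 0.042434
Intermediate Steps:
E(S) = -1/(4*S) (E(S) = -1/(4*(S + 0)) = -1/(4*S))
I = 83/6 (I = 4 - 2*(-1/4/(-3) - 1*5) = 4 - 2*(-1/4*(-1/3) - 5) = 4 - 2*(1/12 - 5) = 4 - 2*(-59/12) = 4 + 59/6 = 83/6 ≈ 13.833)
H = 1/326 ≈ 0.0030675
H*I = (1/326)*(83/6) = 83/1956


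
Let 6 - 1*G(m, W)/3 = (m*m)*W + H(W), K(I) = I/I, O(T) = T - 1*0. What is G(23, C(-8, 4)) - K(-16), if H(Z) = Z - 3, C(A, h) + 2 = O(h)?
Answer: -3154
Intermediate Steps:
O(T) = T (O(T) = T + 0 = T)
C(A, h) = -2 + h
K(I) = 1
H(Z) = -3 + Z
G(m, W) = 27 - 3*W - 3*W*m² (G(m, W) = 18 - 3*((m*m)*W + (-3 + W)) = 18 - 3*(m²*W + (-3 + W)) = 18 - 3*(W*m² + (-3 + W)) = 18 - 3*(-3 + W + W*m²) = 18 + (9 - 3*W - 3*W*m²) = 27 - 3*W - 3*W*m²)
G(23, C(-8, 4)) - K(-16) = (27 - 3*(-2 + 4) - 3*(-2 + 4)*23²) - 1*1 = (27 - 3*2 - 3*2*529) - 1 = (27 - 6 - 3174) - 1 = -3153 - 1 = -3154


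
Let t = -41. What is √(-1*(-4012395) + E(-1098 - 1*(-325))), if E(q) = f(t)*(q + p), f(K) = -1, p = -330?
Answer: √4013498 ≈ 2003.4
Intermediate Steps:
E(q) = 330 - q (E(q) = -(q - 330) = -(-330 + q) = 330 - q)
√(-1*(-4012395) + E(-1098 - 1*(-325))) = √(-1*(-4012395) + (330 - (-1098 - 1*(-325)))) = √(4012395 + (330 - (-1098 + 325))) = √(4012395 + (330 - 1*(-773))) = √(4012395 + (330 + 773)) = √(4012395 + 1103) = √4013498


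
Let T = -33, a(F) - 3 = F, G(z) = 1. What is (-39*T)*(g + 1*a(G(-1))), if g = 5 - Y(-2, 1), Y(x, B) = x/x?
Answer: 10296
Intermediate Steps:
Y(x, B) = 1
a(F) = 3 + F
g = 4 (g = 5 - 1*1 = 5 - 1 = 4)
(-39*T)*(g + 1*a(G(-1))) = (-39*(-33))*(4 + 1*(3 + 1)) = 1287*(4 + 1*4) = 1287*(4 + 4) = 1287*8 = 10296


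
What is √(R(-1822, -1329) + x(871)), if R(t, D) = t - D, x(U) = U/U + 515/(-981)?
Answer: I*√52665203/327 ≈ 22.193*I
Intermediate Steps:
x(U) = 466/981 (x(U) = 1 + 515*(-1/981) = 1 - 515/981 = 466/981)
√(R(-1822, -1329) + x(871)) = √((-1822 - 1*(-1329)) + 466/981) = √((-1822 + 1329) + 466/981) = √(-493 + 466/981) = √(-483167/981) = I*√52665203/327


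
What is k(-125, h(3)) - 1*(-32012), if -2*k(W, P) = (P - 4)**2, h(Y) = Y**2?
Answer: 63999/2 ≈ 32000.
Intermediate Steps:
k(W, P) = -(-4 + P)**2/2 (k(W, P) = -(P - 4)**2/2 = -(-4 + P)**2/2)
k(-125, h(3)) - 1*(-32012) = -(-4 + 3**2)**2/2 - 1*(-32012) = -(-4 + 9)**2/2 + 32012 = -1/2*5**2 + 32012 = -1/2*25 + 32012 = -25/2 + 32012 = 63999/2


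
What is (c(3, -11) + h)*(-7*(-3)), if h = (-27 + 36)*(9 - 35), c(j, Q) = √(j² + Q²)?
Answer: -4914 + 21*√130 ≈ -4674.6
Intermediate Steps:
c(j, Q) = √(Q² + j²)
h = -234 (h = 9*(-26) = -234)
(c(3, -11) + h)*(-7*(-3)) = (√((-11)² + 3²) - 234)*(-7*(-3)) = (√(121 + 9) - 234)*(-1*(-21)) = (√130 - 234)*21 = (-234 + √130)*21 = -4914 + 21*√130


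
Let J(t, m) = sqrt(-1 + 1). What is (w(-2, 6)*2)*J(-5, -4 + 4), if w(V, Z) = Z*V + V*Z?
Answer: 0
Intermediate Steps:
J(t, m) = 0 (J(t, m) = sqrt(0) = 0)
w(V, Z) = 2*V*Z (w(V, Z) = V*Z + V*Z = 2*V*Z)
(w(-2, 6)*2)*J(-5, -4 + 4) = ((2*(-2)*6)*2)*0 = -24*2*0 = -48*0 = 0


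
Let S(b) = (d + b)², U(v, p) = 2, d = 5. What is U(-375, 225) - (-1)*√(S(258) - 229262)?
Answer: 2 + I*√160093 ≈ 2.0 + 400.12*I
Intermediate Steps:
S(b) = (5 + b)²
U(-375, 225) - (-1)*√(S(258) - 229262) = 2 - (-1)*√((5 + 258)² - 229262) = 2 - (-1)*√(263² - 229262) = 2 - (-1)*√(69169 - 229262) = 2 - (-1)*√(-160093) = 2 - (-1)*I*√160093 = 2 + I*√160093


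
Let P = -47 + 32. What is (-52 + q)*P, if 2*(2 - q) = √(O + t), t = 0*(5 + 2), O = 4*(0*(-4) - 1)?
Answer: 750 + 15*I ≈ 750.0 + 15.0*I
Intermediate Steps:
O = -4 (O = 4*(0 - 1) = 4*(-1) = -4)
t = 0 (t = 0*7 = 0)
P = -15
q = 2 - I (q = 2 - √(-4 + 0)/2 = 2 - I ≈ 2.0 - 1.0*I)
(-52 + q)*P = (-52 + (2 - I))*(-15) = (-50 - I)*(-15) = 750 + 15*I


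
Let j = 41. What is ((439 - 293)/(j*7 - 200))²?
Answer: 21316/7569 ≈ 2.8162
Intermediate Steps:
((439 - 293)/(j*7 - 200))² = ((439 - 293)/(41*7 - 200))² = (146/(287 - 200))² = (146/87)² = 21316/7569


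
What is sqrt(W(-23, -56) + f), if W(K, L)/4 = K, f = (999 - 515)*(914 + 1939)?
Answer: 2*sqrt(345190) ≈ 1175.1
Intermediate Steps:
f = 1380852 (f = 484*2853 = 1380852)
W(K, L) = 4*K
sqrt(W(-23, -56) + f) = sqrt(4*(-23) + 1380852) = sqrt(-92 + 1380852) = sqrt(1380760) = 2*sqrt(345190)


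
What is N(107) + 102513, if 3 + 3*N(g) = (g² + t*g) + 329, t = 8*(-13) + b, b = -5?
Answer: 307651/3 ≈ 1.0255e+5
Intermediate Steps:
t = -109 (t = 8*(-13) - 5 = -104 - 5 = -109)
N(g) = 326/3 - 109*g/3 + g²/3 (N(g) = -1 + ((g² - 109*g) + 329)/3 = -1 + (329 + g² - 109*g)/3 = -1 + (329/3 - 109*g/3 + g²/3) = 326/3 - 109*g/3 + g²/3)
N(107) + 102513 = (326/3 - 109/3*107 + (⅓)*107²) + 102513 = (326/3 - 11663/3 + (⅓)*11449) + 102513 = (326/3 - 11663/3 + 11449/3) + 102513 = 112/3 + 102513 = 307651/3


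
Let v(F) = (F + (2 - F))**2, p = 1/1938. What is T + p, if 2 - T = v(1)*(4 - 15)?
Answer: 89149/1938 ≈ 46.000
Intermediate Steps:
p = 1/1938 ≈ 0.00051600
v(F) = 4 (v(F) = 2**2 = 4)
T = 46 (T = 2 - 4*(4 - 15) = 2 - 4*(-11) = 2 - 1*(-44) = 2 + 44 = 46)
T + p = 46 + 1/1938 = 89149/1938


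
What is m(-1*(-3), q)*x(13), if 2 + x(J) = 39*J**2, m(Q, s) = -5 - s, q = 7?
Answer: -79068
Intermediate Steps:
x(J) = -2 + 39*J**2
m(-1*(-3), q)*x(13) = (-5 - 1*7)*(-2 + 39*13**2) = (-5 - 7)*(-2 + 39*169) = -12*(-2 + 6591) = -12*6589 = -79068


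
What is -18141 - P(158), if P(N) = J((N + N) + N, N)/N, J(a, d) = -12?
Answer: -1433133/79 ≈ -18141.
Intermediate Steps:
P(N) = -12/N
-18141 - P(158) = -18141 - (-12)/158 = -18141 - 1*(-6/79) = -18141 + 6/79 = -1433133/79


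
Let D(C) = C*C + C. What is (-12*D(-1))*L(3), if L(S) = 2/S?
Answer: 0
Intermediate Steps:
D(C) = C + C**2 (D(C) = C**2 + C = C + C**2)
(-12*D(-1))*L(3) = (-(-12)*(1 - 1))*(2/3) = (-(-12)*0)*(2*(1/3)) = -12*0*(2/3) = 0*(2/3) = 0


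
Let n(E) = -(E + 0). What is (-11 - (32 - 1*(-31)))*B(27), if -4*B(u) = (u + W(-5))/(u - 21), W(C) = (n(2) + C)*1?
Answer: 185/3 ≈ 61.667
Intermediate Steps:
n(E) = -E
W(C) = -2 + C (W(C) = (-1*2 + C)*1 = (-2 + C)*1 = -2 + C)
B(u) = -(-7 + u)/(4*(-21 + u)) (B(u) = -(u + (-2 - 5))/(4*(u - 21)) = -(u - 7)/(4*(-21 + u)) = -(-7 + u)/(4*(-21 + u)))
(-11 - (32 - 1*(-31)))*B(27) = (-11 - (32 - 1*(-31)))*((7 - 1*27)/(4*(-21 + 27))) = (-11 - (32 + 31))*((¼)*(7 - 27)/6) = (-11 - 1*63)*((¼)*(⅙)*(-20)) = (-11 - 63)*(-⅚) = -74*(-⅚) = 185/3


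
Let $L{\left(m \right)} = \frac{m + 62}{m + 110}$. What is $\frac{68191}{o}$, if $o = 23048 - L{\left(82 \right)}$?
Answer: $\frac{272764}{92189} \approx 2.9587$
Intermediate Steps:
$L{\left(m \right)} = \frac{62 + m}{110 + m}$
$o = \frac{92189}{4}$ ($o = 23048 - \frac{62 + 82}{110 + 82} = 23048 - \frac{1}{192} \cdot 144 = 23048 - \frac{3}{4} = \frac{92189}{4} \approx 23047.0$)
$\frac{68191}{o} = \frac{68191}{\frac{92189}{4}} = 68191 \cdot \frac{4}{92189} = \frac{272764}{92189}$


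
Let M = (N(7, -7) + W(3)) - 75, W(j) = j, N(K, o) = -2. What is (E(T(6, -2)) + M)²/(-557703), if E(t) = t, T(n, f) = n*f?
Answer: -7396/557703 ≈ -0.013262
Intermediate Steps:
T(n, f) = f*n
M = -74 (M = (-2 + 3) - 75 = 1 - 75 = -74)
(E(T(6, -2)) + M)²/(-557703) = (-2*6 - 74)²/(-557703) = (-12 - 74)²*(-1/557703) = (-86)²*(-1/557703) = 7396*(-1/557703) = -7396/557703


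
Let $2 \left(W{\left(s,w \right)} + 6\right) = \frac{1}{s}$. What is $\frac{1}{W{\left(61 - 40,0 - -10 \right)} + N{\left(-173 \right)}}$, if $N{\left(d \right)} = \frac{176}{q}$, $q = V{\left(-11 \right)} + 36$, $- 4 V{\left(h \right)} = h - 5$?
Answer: $- \frac{210}{331} \approx -0.63444$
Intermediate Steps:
$V{\left(h \right)} = \frac{5}{4} - \frac{h}{4}$ ($V{\left(h \right)} = - \frac{h - 5}{4} = - \frac{-5 + h}{4} = \frac{5}{4} - \frac{h}{4}$)
$q = 40$ ($q = \left(\frac{5}{4} - - \frac{11}{4}\right) + 36 = \left(\frac{5}{4} + \frac{11}{4}\right) + 36 = 4 + 36 = 40$)
$W{\left(s,w \right)} = -6 + \frac{1}{2 s}$
$N{\left(d \right)} = \frac{22}{5}$ ($N{\left(d \right)} = \frac{176}{40} = 176 \cdot \frac{1}{40} = \frac{22}{5}$)
$\frac{1}{W{\left(61 - 40,0 - -10 \right)} + N{\left(-173 \right)}} = \frac{1}{\left(-6 + \frac{1}{2 \left(61 - 40\right)}\right) + \frac{22}{5}} = \frac{1}{\left(-6 + \frac{1}{2 \cdot 21}\right) + \frac{22}{5}} = \frac{1}{\left(-6 + \frac{1}{2} \cdot \frac{1}{21}\right) + \frac{22}{5}} = \frac{1}{\left(-6 + \frac{1}{42}\right) + \frac{22}{5}} = \frac{1}{- \frac{251}{42} + \frac{22}{5}} = \frac{1}{- \frac{331}{210}} = - \frac{210}{331}$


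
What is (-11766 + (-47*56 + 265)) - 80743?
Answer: -94876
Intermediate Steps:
(-11766 + (-47*56 + 265)) - 80743 = (-11766 + (-2632 + 265)) - 80743 = (-11766 - 2367) - 80743 = -14133 - 80743 = -94876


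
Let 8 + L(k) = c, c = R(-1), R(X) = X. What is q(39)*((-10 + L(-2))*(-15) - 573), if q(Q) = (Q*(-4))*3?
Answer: 134784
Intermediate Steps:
q(Q) = -12*Q (q(Q) = -4*Q*3 = -12*Q)
c = -1
L(k) = -9 (L(k) = -8 - 1 = -9)
q(39)*((-10 + L(-2))*(-15) - 573) = (-12*39)*((-10 - 9)*(-15) - 573) = -468*(-19*(-15) - 573) = -468*(285 - 573) = -468*(-288) = 134784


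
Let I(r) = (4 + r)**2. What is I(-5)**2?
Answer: 1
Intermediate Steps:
I(-5)**2 = ((4 - 5)**2)**2 = ((-1)**2)**2 = 1**2 = 1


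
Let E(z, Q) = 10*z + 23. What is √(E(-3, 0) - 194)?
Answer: I*√201 ≈ 14.177*I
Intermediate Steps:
E(z, Q) = 23 + 10*z
√(E(-3, 0) - 194) = √((23 + 10*(-3)) - 194) = √((23 - 30) - 194) = √(-7 - 194) = √(-201) = I*√201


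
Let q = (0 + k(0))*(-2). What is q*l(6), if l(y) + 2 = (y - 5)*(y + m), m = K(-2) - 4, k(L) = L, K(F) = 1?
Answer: 0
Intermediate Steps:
q = 0 (q = (0 + 0)*(-2) = 0*(-2) = 0)
m = -3 (m = 1 - 4 = -3)
l(y) = -2 + (-5 + y)*(-3 + y) (l(y) = -2 + (y - 5)*(y - 3) = -2 + (-5 + y)*(-3 + y))
q*l(6) = 0*(13 + 6² - 8*6) = 0*(13 + 36 - 48) = 0*1 = 0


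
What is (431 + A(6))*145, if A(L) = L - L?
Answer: 62495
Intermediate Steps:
A(L) = 0
(431 + A(6))*145 = (431 + 0)*145 = 431*145 = 62495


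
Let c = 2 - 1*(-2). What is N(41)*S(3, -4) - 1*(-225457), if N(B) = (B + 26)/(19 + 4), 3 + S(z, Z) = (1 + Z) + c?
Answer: 5185377/23 ≈ 2.2545e+5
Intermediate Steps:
c = 4 (c = 2 + 2 = 4)
S(z, Z) = 2 + Z (S(z, Z) = -3 + ((1 + Z) + 4) = -3 + (5 + Z) = 2 + Z)
N(B) = 26/23 + B/23 (N(B) = (26 + B)/23 = (26 + B)*(1/23) = 26/23 + B/23)
N(41)*S(3, -4) - 1*(-225457) = (26/23 + (1/23)*41)*(2 - 4) - 1*(-225457) = (26/23 + 41/23)*(-2) + 225457 = (67/23)*(-2) + 225457 = -134/23 + 225457 = 5185377/23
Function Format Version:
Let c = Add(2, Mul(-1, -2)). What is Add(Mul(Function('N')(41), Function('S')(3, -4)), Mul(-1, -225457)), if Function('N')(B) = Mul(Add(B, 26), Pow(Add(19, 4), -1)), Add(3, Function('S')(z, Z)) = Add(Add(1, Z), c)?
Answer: Rational(5185377, 23) ≈ 2.2545e+5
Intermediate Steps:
c = 4 (c = Add(2, 2) = 4)
Function('S')(z, Z) = Add(2, Z) (Function('S')(z, Z) = Add(-3, Add(Add(1, Z), 4)) = Add(-3, Add(5, Z)) = Add(2, Z))
Function('N')(B) = Add(Rational(26, 23), Mul(Rational(1, 23), B)) (Function('N')(B) = Mul(Add(26, B), Pow(23, -1)) = Mul(Add(26, B), Rational(1, 23)) = Add(Rational(26, 23), Mul(Rational(1, 23), B)))
Add(Mul(Function('N')(41), Function('S')(3, -4)), Mul(-1, -225457)) = Add(Mul(Add(Rational(26, 23), Mul(Rational(1, 23), 41)), Add(2, -4)), Mul(-1, -225457)) = Add(Mul(Add(Rational(26, 23), Rational(41, 23)), -2), 225457) = Add(Mul(Rational(67, 23), -2), 225457) = Add(Rational(-134, 23), 225457) = Rational(5185377, 23)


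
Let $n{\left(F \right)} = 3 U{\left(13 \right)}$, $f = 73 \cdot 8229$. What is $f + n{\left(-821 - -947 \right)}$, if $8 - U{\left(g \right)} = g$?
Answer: $600702$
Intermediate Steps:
$U{\left(g \right)} = 8 - g$
$f = 600717$
$n{\left(F \right)} = -15$ ($n{\left(F \right)} = 3 \left(8 - 13\right) = 3 \left(-5\right) = -15$)
$f + n{\left(-821 - -947 \right)} = 600717 - 15 = 600702$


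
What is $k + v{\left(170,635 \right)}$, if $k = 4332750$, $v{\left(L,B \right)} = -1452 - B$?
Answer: $4330663$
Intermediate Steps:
$k + v{\left(170,635 \right)} = 4332750 - 2087 = 4330663$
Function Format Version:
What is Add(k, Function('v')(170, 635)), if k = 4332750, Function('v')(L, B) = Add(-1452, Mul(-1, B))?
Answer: 4330663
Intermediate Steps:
Add(k, Function('v')(170, 635)) = Add(4332750, Add(-1452, Mul(-1, 635))) = Add(4332750, Add(-1452, -635)) = Add(4332750, -2087) = 4330663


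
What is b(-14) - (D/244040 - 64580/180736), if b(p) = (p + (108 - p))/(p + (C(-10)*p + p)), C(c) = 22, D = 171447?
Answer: -6432066337/9648365440 ≈ -0.66665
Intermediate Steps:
b(p) = 9/(2*p) (b(p) = (p + (108 - p))/(p + (22*p + p)) = 108/(p + 23*p) = 108/((24*p)) = 108*(1/(24*p)) = 9/(2*p))
b(-14) - (D/244040 - 64580/180736) = (9/2)/(-14) - (171447/244040 - 64580/180736) = (9/2)*(-1/14) - (171447*(1/244040) - 64580*1/180736) = -9/28 - (171447/244040 - 16145/45184) = -9/28 - 1*475829431/1378337920 = -9/28 - 475829431/1378337920 = -6432066337/9648365440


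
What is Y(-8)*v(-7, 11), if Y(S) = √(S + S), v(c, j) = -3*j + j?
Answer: -88*I ≈ -88.0*I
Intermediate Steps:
v(c, j) = -2*j
Y(S) = √2*√S (Y(S) = √(2*S) = √2*√S)
Y(-8)*v(-7, 11) = (√2*√(-8))*(-2*11) = (√2*(2*I*√2))*(-22) = (4*I)*(-22) = -88*I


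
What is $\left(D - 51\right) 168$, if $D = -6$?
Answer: $-9576$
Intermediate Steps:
$\left(D - 51\right) 168 = \left(-6 - 51\right) 168 = \left(-57\right) 168 = -9576$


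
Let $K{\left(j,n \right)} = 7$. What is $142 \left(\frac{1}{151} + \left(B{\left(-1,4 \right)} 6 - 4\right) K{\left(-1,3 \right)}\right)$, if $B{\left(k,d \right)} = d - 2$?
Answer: $\frac{1200894}{151} \approx 7952.9$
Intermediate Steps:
$B{\left(k,d \right)} = -2 + d$ ($B{\left(k,d \right)} = d - 2 = -2 + d$)
$142 \left(\frac{1}{151} + \left(B{\left(-1,4 \right)} 6 - 4\right) K{\left(-1,3 \right)}\right) = 142 \left(\frac{1}{151} + \left(\left(-2 + 4\right) 6 - 4\right) 7\right) = 142 \left(\frac{1}{151} + \left(2 \cdot 6 - 4\right) 7\right) = 142 \left(\frac{1}{151} + \left(12 - 4\right) 7\right) = 142 \left(\frac{1}{151} + 8 \cdot 7\right) = 142 \left(\frac{1}{151} + 56\right) = 142 \cdot \frac{8457}{151} = \frac{1200894}{151}$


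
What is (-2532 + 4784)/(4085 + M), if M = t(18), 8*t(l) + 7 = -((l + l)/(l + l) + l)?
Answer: 16/29 ≈ 0.55172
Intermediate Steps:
t(l) = -1 - l/8 (t(l) = -7/8 + (-((l + l)/(l + l) + l))/8 = -7/8 + (-((2*l)/((2*l)) + l))/8 = -7/8 + (-((2*l)*(1/(2*l)) + l))/8 = -7/8 + (-(1 + l))/8 = -7/8 + (-1 - l)/8 = -7/8 + (-⅛ - l/8) = -1 - l/8)
M = -13/4 (M = -1 - ⅛*18 = -1 - 9/4 = -13/4 ≈ -3.2500)
(-2532 + 4784)/(4085 + M) = (-2532 + 4784)/(4085 - 13/4) = 2252/(16327/4) = 2252*(4/16327) = 16/29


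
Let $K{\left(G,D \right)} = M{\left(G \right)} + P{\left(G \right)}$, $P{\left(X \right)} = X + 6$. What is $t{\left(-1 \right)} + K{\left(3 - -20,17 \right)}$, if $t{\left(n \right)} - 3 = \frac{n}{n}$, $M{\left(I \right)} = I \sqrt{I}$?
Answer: $33 + 23 \sqrt{23} \approx 143.3$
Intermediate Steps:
$M{\left(I \right)} = I^{\frac{3}{2}}$
$P{\left(X \right)} = 6 + X$
$K{\left(G,D \right)} = 6 + G + G^{\frac{3}{2}}$ ($K{\left(G,D \right)} = G^{\frac{3}{2}} + \left(6 + G\right) = 6 + G + G^{\frac{3}{2}}$)
$t{\left(n \right)} = 4$ ($t{\left(n \right)} = 3 + \frac{n}{n} = 3 + 1 = 4$)
$t{\left(-1 \right)} + K{\left(3 - -20,17 \right)} = 4 + \left(6 + \left(3 - -20\right) + \left(3 - -20\right)^{\frac{3}{2}}\right) = 4 + \left(6 + \left(3 + 20\right) + \left(3 + 20\right)^{\frac{3}{2}}\right) = 4 + \left(6 + 23 + 23^{\frac{3}{2}}\right) = 4 + \left(6 + 23 + 23 \sqrt{23}\right) = 4 + \left(29 + 23 \sqrt{23}\right) = 33 + 23 \sqrt{23}$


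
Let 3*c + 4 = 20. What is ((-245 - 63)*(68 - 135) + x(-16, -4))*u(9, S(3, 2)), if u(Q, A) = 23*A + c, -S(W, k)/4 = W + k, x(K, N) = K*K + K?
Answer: -28474864/3 ≈ -9.4916e+6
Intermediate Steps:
x(K, N) = K + K² (x(K, N) = K² + K = K + K²)
c = 16/3 (c = -4/3 + (⅓)*20 = -4/3 + 20/3 = 16/3 ≈ 5.3333)
S(W, k) = -4*W - 4*k (S(W, k) = -4*(W + k) = -4*W - 4*k)
u(Q, A) = 16/3 + 23*A (u(Q, A) = 23*A + 16/3 = 16/3 + 23*A)
((-245 - 63)*(68 - 135) + x(-16, -4))*u(9, S(3, 2)) = ((-245 - 63)*(68 - 135) - 16*(1 - 16))*(16/3 + 23*(-4*3 - 4*2)) = (-308*(-67) - 16*(-15))*(16/3 + 23*(-12 - 8)) = (20636 + 240)*(16/3 + 23*(-20)) = 20876*(16/3 - 460) = 20876*(-1364/3) = -28474864/3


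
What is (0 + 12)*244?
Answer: 2928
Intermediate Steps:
(0 + 12)*244 = 12*244 = 2928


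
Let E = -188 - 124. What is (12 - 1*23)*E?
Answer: 3432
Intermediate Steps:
E = -312
(12 - 1*23)*E = (12 - 1*23)*(-312) = (12 - 23)*(-312) = -11*(-312) = 3432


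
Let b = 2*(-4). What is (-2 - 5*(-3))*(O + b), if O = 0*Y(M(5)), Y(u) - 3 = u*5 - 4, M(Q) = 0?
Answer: -104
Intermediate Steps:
Y(u) = -1 + 5*u (Y(u) = 3 + (u*5 - 4) = 3 + (5*u - 4) = 3 + (-4 + 5*u) = -1 + 5*u)
b = -8
O = 0 (O = 0*(-1 + 5*0) = 0*(-1 + 0) = 0*(-1) = 0)
(-2 - 5*(-3))*(O + b) = (-2 - 5*(-3))*(0 - 8) = (-2 + 15)*(-8) = 13*(-8) = -104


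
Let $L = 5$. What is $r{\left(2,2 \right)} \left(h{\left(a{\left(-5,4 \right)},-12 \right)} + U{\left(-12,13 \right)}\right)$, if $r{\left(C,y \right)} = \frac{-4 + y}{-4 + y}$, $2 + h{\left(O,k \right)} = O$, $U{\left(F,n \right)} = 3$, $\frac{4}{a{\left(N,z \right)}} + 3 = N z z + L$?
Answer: $\frac{37}{39} \approx 0.94872$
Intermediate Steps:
$a{\left(N,z \right)} = \frac{4}{2 + N z^{2}}$ ($a{\left(N,z \right)} = \frac{4}{-3 + \left(N z z + 5\right)} = \frac{4}{-3 + \left(N z^{2} + 5\right)} = \frac{4}{-3 + \left(5 + N z^{2}\right)} = \frac{4}{2 + N z^{2}}$)
$h{\left(O,k \right)} = -2 + O$
$r{\left(C,y \right)} = 1$
$r{\left(2,2 \right)} \left(h{\left(a{\left(-5,4 \right)},-12 \right)} + U{\left(-12,13 \right)}\right) = 1 \left(\left(-2 + \frac{4}{2 - 5 \cdot 4^{2}}\right) + 3\right) = 1 \left(\left(-2 + \frac{4}{2 - 80}\right) + 3\right) = 1 \left(\left(-2 + \frac{4}{-78}\right) + 3\right) = 1 \left(\left(-2 + 4 \left(- \frac{1}{78}\right)\right) + 3\right) = 1 \left(\left(-2 - \frac{2}{39}\right) + 3\right) = 1 \left(- \frac{80}{39} + 3\right) = 1 \cdot \frac{37}{39} = \frac{37}{39}$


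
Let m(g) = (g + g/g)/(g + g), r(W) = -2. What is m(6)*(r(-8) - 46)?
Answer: -28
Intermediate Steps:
m(g) = (1 + g)/(2*g) (m(g) = (g + 1)/((2*g)) = (1 + g)*(1/(2*g)) = (1 + g)/(2*g))
m(6)*(r(-8) - 46) = ((1/2)*(1 + 6)/6)*(-2 - 46) = ((1/2)*(1/6)*7)*(-48) = (7/12)*(-48) = -28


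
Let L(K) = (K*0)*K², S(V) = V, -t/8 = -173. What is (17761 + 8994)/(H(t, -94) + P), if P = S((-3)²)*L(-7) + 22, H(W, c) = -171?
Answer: -26755/149 ≈ -179.56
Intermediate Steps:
t = 1384 (t = -8*(-173) = 1384)
L(K) = 0 (L(K) = 0*K² = 0)
P = 22 (P = (-3)²*0 + 22 = 9*0 + 22 = 0 + 22 = 22)
(17761 + 8994)/(H(t, -94) + P) = (17761 + 8994)/(-171 + 22) = 26755/(-149) = 26755*(-1/149) = -26755/149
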